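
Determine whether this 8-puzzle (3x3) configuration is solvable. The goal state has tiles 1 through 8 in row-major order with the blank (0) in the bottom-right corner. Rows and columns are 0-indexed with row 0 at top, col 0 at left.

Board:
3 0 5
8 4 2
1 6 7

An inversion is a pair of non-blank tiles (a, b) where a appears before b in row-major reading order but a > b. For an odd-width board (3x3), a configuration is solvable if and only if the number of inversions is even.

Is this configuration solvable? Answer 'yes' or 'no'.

Inversions (pairs i<j in row-major order where tile[i] > tile[j] > 0): 13
13 is odd, so the puzzle is not solvable.

Answer: no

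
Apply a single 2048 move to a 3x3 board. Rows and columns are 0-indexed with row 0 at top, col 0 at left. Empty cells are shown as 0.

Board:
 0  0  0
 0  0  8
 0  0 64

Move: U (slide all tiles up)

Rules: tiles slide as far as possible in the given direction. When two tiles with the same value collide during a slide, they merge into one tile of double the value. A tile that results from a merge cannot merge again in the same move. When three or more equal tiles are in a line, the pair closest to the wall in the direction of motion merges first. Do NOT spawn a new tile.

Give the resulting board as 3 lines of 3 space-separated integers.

Slide up:
col 0: [0, 0, 0] -> [0, 0, 0]
col 1: [0, 0, 0] -> [0, 0, 0]
col 2: [0, 8, 64] -> [8, 64, 0]

Answer:  0  0  8
 0  0 64
 0  0  0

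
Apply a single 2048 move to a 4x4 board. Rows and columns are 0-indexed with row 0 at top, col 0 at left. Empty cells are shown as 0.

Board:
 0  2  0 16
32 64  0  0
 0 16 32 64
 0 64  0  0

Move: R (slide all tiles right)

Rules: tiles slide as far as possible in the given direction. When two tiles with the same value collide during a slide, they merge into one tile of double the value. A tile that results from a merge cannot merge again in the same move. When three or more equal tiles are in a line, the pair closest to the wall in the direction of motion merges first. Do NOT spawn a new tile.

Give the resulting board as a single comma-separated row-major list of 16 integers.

Slide right:
row 0: [0, 2, 0, 16] -> [0, 0, 2, 16]
row 1: [32, 64, 0, 0] -> [0, 0, 32, 64]
row 2: [0, 16, 32, 64] -> [0, 16, 32, 64]
row 3: [0, 64, 0, 0] -> [0, 0, 0, 64]

Answer: 0, 0, 2, 16, 0, 0, 32, 64, 0, 16, 32, 64, 0, 0, 0, 64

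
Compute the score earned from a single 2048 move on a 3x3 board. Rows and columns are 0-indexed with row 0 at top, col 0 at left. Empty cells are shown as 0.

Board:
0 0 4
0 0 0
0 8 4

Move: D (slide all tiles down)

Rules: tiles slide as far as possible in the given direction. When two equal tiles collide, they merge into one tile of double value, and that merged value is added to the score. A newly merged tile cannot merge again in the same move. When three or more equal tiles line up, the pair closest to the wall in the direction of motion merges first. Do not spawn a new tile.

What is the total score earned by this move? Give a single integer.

Slide down:
col 0: [0, 0, 0] -> [0, 0, 0]  score +0 (running 0)
col 1: [0, 0, 8] -> [0, 0, 8]  score +0 (running 0)
col 2: [4, 0, 4] -> [0, 0, 8]  score +8 (running 8)
Board after move:
0 0 0
0 0 0
0 8 8

Answer: 8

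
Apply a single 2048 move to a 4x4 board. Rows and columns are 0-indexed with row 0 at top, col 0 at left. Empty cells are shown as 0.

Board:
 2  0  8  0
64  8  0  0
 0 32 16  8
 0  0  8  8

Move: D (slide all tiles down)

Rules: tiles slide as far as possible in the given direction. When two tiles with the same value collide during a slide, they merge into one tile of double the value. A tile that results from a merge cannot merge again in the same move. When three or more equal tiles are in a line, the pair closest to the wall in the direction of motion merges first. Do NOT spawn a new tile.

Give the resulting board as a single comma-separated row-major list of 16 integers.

Answer: 0, 0, 0, 0, 0, 0, 8, 0, 2, 8, 16, 0, 64, 32, 8, 16

Derivation:
Slide down:
col 0: [2, 64, 0, 0] -> [0, 0, 2, 64]
col 1: [0, 8, 32, 0] -> [0, 0, 8, 32]
col 2: [8, 0, 16, 8] -> [0, 8, 16, 8]
col 3: [0, 0, 8, 8] -> [0, 0, 0, 16]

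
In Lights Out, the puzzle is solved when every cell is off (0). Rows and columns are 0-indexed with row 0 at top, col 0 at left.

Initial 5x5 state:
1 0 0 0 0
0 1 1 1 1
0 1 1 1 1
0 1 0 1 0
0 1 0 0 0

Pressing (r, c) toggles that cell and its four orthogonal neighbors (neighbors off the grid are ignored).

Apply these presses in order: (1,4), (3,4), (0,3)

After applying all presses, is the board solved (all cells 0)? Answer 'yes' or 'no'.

After press 1 at (1,4):
1 0 0 0 1
0 1 1 0 0
0 1 1 1 0
0 1 0 1 0
0 1 0 0 0

After press 2 at (3,4):
1 0 0 0 1
0 1 1 0 0
0 1 1 1 1
0 1 0 0 1
0 1 0 0 1

After press 3 at (0,3):
1 0 1 1 0
0 1 1 1 0
0 1 1 1 1
0 1 0 0 1
0 1 0 0 1

Lights still on: 14

Answer: no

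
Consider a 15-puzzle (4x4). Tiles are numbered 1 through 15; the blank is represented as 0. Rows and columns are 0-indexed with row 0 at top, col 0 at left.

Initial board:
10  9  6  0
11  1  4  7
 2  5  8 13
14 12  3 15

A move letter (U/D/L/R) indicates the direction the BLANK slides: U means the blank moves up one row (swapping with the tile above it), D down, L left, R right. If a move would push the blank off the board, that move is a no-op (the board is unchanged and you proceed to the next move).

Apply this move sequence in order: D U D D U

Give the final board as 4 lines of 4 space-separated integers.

After move 1 (D):
10  9  6  7
11  1  4  0
 2  5  8 13
14 12  3 15

After move 2 (U):
10  9  6  0
11  1  4  7
 2  5  8 13
14 12  3 15

After move 3 (D):
10  9  6  7
11  1  4  0
 2  5  8 13
14 12  3 15

After move 4 (D):
10  9  6  7
11  1  4 13
 2  5  8  0
14 12  3 15

After move 5 (U):
10  9  6  7
11  1  4  0
 2  5  8 13
14 12  3 15

Answer: 10  9  6  7
11  1  4  0
 2  5  8 13
14 12  3 15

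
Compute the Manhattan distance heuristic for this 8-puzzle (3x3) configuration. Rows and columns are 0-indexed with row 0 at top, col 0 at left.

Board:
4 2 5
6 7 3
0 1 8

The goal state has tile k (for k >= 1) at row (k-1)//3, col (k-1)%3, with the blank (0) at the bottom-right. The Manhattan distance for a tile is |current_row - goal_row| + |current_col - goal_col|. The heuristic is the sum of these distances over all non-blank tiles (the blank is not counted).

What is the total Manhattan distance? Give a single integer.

Answer: 12

Derivation:
Tile 4: at (0,0), goal (1,0), distance |0-1|+|0-0| = 1
Tile 2: at (0,1), goal (0,1), distance |0-0|+|1-1| = 0
Tile 5: at (0,2), goal (1,1), distance |0-1|+|2-1| = 2
Tile 6: at (1,0), goal (1,2), distance |1-1|+|0-2| = 2
Tile 7: at (1,1), goal (2,0), distance |1-2|+|1-0| = 2
Tile 3: at (1,2), goal (0,2), distance |1-0|+|2-2| = 1
Tile 1: at (2,1), goal (0,0), distance |2-0|+|1-0| = 3
Tile 8: at (2,2), goal (2,1), distance |2-2|+|2-1| = 1
Sum: 1 + 0 + 2 + 2 + 2 + 1 + 3 + 1 = 12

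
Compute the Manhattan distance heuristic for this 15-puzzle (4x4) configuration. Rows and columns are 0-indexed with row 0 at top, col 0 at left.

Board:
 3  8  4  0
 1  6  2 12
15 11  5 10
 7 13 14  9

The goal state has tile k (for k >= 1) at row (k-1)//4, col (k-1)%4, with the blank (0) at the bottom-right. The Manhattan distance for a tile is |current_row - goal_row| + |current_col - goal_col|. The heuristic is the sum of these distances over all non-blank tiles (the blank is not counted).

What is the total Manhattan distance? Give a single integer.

Answer: 29

Derivation:
Tile 3: (0,0)->(0,2) = 2
Tile 8: (0,1)->(1,3) = 3
Tile 4: (0,2)->(0,3) = 1
Tile 1: (1,0)->(0,0) = 1
Tile 6: (1,1)->(1,1) = 0
Tile 2: (1,2)->(0,1) = 2
Tile 12: (1,3)->(2,3) = 1
Tile 15: (2,0)->(3,2) = 3
Tile 11: (2,1)->(2,2) = 1
Tile 5: (2,2)->(1,0) = 3
Tile 10: (2,3)->(2,1) = 2
Tile 7: (3,0)->(1,2) = 4
Tile 13: (3,1)->(3,0) = 1
Tile 14: (3,2)->(3,1) = 1
Tile 9: (3,3)->(2,0) = 4
Sum: 2 + 3 + 1 + 1 + 0 + 2 + 1 + 3 + 1 + 3 + 2 + 4 + 1 + 1 + 4 = 29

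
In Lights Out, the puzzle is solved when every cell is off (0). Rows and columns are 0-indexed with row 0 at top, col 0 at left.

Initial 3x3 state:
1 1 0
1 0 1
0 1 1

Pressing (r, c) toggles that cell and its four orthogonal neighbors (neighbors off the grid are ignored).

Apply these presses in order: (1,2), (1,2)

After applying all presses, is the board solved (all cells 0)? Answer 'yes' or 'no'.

After press 1 at (1,2):
1 1 1
1 1 0
0 1 0

After press 2 at (1,2):
1 1 0
1 0 1
0 1 1

Lights still on: 6

Answer: no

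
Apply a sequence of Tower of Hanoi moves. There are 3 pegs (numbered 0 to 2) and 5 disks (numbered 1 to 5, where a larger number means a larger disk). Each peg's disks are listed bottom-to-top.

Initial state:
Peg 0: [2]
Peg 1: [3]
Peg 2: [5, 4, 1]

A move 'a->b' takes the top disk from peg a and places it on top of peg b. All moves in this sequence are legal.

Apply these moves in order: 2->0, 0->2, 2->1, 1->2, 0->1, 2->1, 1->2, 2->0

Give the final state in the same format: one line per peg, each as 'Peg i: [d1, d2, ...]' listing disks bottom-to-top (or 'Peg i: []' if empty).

After move 1 (2->0):
Peg 0: [2, 1]
Peg 1: [3]
Peg 2: [5, 4]

After move 2 (0->2):
Peg 0: [2]
Peg 1: [3]
Peg 2: [5, 4, 1]

After move 3 (2->1):
Peg 0: [2]
Peg 1: [3, 1]
Peg 2: [5, 4]

After move 4 (1->2):
Peg 0: [2]
Peg 1: [3]
Peg 2: [5, 4, 1]

After move 5 (0->1):
Peg 0: []
Peg 1: [3, 2]
Peg 2: [5, 4, 1]

After move 6 (2->1):
Peg 0: []
Peg 1: [3, 2, 1]
Peg 2: [5, 4]

After move 7 (1->2):
Peg 0: []
Peg 1: [3, 2]
Peg 2: [5, 4, 1]

After move 8 (2->0):
Peg 0: [1]
Peg 1: [3, 2]
Peg 2: [5, 4]

Answer: Peg 0: [1]
Peg 1: [3, 2]
Peg 2: [5, 4]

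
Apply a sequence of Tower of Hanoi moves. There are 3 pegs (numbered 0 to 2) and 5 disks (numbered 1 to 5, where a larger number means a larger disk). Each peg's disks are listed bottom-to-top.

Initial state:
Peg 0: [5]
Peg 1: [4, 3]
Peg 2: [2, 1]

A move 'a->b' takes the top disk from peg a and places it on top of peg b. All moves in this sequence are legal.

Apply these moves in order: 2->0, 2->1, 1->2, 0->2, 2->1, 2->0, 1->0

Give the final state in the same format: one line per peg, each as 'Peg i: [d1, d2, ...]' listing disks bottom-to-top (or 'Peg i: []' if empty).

After move 1 (2->0):
Peg 0: [5, 1]
Peg 1: [4, 3]
Peg 2: [2]

After move 2 (2->1):
Peg 0: [5, 1]
Peg 1: [4, 3, 2]
Peg 2: []

After move 3 (1->2):
Peg 0: [5, 1]
Peg 1: [4, 3]
Peg 2: [2]

After move 4 (0->2):
Peg 0: [5]
Peg 1: [4, 3]
Peg 2: [2, 1]

After move 5 (2->1):
Peg 0: [5]
Peg 1: [4, 3, 1]
Peg 2: [2]

After move 6 (2->0):
Peg 0: [5, 2]
Peg 1: [4, 3, 1]
Peg 2: []

After move 7 (1->0):
Peg 0: [5, 2, 1]
Peg 1: [4, 3]
Peg 2: []

Answer: Peg 0: [5, 2, 1]
Peg 1: [4, 3]
Peg 2: []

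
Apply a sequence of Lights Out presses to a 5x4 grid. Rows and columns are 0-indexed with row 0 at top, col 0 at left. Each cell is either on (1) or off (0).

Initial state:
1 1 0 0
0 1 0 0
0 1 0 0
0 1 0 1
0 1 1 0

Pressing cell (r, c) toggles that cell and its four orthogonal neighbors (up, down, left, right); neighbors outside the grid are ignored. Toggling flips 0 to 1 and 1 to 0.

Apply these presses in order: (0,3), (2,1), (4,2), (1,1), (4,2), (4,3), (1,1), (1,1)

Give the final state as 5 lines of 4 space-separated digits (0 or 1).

Answer: 1 0 1 1
1 1 1 1
1 1 1 0
0 0 0 0
0 1 0 1

Derivation:
After press 1 at (0,3):
1 1 1 1
0 1 0 1
0 1 0 0
0 1 0 1
0 1 1 0

After press 2 at (2,1):
1 1 1 1
0 0 0 1
1 0 1 0
0 0 0 1
0 1 1 0

After press 3 at (4,2):
1 1 1 1
0 0 0 1
1 0 1 0
0 0 1 1
0 0 0 1

After press 4 at (1,1):
1 0 1 1
1 1 1 1
1 1 1 0
0 0 1 1
0 0 0 1

After press 5 at (4,2):
1 0 1 1
1 1 1 1
1 1 1 0
0 0 0 1
0 1 1 0

After press 6 at (4,3):
1 0 1 1
1 1 1 1
1 1 1 0
0 0 0 0
0 1 0 1

After press 7 at (1,1):
1 1 1 1
0 0 0 1
1 0 1 0
0 0 0 0
0 1 0 1

After press 8 at (1,1):
1 0 1 1
1 1 1 1
1 1 1 0
0 0 0 0
0 1 0 1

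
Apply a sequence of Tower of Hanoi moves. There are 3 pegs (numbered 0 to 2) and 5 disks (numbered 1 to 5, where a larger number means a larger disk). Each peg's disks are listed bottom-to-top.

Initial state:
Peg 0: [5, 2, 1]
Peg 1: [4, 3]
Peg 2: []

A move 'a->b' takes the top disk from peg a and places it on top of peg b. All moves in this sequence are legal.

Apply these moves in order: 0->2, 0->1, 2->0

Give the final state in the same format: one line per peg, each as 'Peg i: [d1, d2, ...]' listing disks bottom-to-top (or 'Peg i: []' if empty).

Answer: Peg 0: [5, 1]
Peg 1: [4, 3, 2]
Peg 2: []

Derivation:
After move 1 (0->2):
Peg 0: [5, 2]
Peg 1: [4, 3]
Peg 2: [1]

After move 2 (0->1):
Peg 0: [5]
Peg 1: [4, 3, 2]
Peg 2: [1]

After move 3 (2->0):
Peg 0: [5, 1]
Peg 1: [4, 3, 2]
Peg 2: []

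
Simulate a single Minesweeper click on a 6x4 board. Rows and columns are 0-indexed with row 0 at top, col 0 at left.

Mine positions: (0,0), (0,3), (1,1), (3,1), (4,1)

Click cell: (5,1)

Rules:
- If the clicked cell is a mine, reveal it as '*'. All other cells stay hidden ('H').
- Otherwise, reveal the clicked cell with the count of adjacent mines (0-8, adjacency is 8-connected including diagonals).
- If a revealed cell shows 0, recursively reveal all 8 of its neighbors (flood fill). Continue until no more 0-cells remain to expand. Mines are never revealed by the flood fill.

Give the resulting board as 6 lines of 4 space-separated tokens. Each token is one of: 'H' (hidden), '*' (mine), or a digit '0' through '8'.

H H H H
H H H H
H H H H
H H H H
H H H H
H 1 H H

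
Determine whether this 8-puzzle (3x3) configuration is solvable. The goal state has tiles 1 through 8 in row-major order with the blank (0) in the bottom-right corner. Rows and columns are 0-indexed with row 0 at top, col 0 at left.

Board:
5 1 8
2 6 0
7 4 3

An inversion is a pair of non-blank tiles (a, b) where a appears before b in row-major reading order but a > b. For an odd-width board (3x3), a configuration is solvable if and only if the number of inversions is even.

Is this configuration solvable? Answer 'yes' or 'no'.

Answer: yes

Derivation:
Inversions (pairs i<j in row-major order where tile[i] > tile[j] > 0): 14
14 is even, so the puzzle is solvable.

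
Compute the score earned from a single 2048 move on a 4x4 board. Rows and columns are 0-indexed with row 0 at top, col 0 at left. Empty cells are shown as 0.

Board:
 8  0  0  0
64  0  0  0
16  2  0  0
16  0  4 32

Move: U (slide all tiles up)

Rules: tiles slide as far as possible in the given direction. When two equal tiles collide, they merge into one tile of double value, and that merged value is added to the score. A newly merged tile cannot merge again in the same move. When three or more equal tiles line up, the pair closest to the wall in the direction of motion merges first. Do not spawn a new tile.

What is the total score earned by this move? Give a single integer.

Slide up:
col 0: [8, 64, 16, 16] -> [8, 64, 32, 0]  score +32 (running 32)
col 1: [0, 0, 2, 0] -> [2, 0, 0, 0]  score +0 (running 32)
col 2: [0, 0, 0, 4] -> [4, 0, 0, 0]  score +0 (running 32)
col 3: [0, 0, 0, 32] -> [32, 0, 0, 0]  score +0 (running 32)
Board after move:
 8  2  4 32
64  0  0  0
32  0  0  0
 0  0  0  0

Answer: 32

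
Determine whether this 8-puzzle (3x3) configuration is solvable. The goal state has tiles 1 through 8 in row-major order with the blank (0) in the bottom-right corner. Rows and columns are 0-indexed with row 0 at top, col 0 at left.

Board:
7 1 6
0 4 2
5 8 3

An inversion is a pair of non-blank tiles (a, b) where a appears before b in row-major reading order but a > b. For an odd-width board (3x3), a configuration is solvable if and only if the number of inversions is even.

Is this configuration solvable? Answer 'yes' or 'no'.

Inversions (pairs i<j in row-major order where tile[i] > tile[j] > 0): 14
14 is even, so the puzzle is solvable.

Answer: yes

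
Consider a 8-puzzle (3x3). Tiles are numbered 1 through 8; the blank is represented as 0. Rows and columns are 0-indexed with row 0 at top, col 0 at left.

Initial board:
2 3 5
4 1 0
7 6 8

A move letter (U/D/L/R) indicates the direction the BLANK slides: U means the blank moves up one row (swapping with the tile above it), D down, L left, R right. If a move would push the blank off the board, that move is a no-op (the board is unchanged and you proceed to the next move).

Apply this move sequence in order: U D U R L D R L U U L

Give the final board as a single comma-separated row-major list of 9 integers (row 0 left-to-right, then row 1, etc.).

Answer: 0, 2, 3, 4, 1, 5, 7, 6, 8

Derivation:
After move 1 (U):
2 3 0
4 1 5
7 6 8

After move 2 (D):
2 3 5
4 1 0
7 6 8

After move 3 (U):
2 3 0
4 1 5
7 6 8

After move 4 (R):
2 3 0
4 1 5
7 6 8

After move 5 (L):
2 0 3
4 1 5
7 6 8

After move 6 (D):
2 1 3
4 0 5
7 6 8

After move 7 (R):
2 1 3
4 5 0
7 6 8

After move 8 (L):
2 1 3
4 0 5
7 6 8

After move 9 (U):
2 0 3
4 1 5
7 6 8

After move 10 (U):
2 0 3
4 1 5
7 6 8

After move 11 (L):
0 2 3
4 1 5
7 6 8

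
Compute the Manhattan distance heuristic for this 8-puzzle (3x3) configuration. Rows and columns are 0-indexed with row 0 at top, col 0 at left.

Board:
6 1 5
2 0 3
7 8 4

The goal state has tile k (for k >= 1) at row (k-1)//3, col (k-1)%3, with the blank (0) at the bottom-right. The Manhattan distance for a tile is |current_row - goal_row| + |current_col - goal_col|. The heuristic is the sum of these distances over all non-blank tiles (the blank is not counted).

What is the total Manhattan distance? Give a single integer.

Answer: 12

Derivation:
Tile 6: (0,0)->(1,2) = 3
Tile 1: (0,1)->(0,0) = 1
Tile 5: (0,2)->(1,1) = 2
Tile 2: (1,0)->(0,1) = 2
Tile 3: (1,2)->(0,2) = 1
Tile 7: (2,0)->(2,0) = 0
Tile 8: (2,1)->(2,1) = 0
Tile 4: (2,2)->(1,0) = 3
Sum: 3 + 1 + 2 + 2 + 1 + 0 + 0 + 3 = 12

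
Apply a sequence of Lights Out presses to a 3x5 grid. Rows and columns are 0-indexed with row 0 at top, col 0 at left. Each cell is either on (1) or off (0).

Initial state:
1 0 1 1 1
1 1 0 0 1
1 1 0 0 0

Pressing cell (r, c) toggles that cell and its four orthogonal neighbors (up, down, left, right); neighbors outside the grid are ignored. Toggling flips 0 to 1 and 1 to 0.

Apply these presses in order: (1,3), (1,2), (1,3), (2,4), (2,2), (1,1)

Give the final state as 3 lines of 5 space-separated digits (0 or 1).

After press 1 at (1,3):
1 0 1 0 1
1 1 1 1 0
1 1 0 1 0

After press 2 at (1,2):
1 0 0 0 1
1 0 0 0 0
1 1 1 1 0

After press 3 at (1,3):
1 0 0 1 1
1 0 1 1 1
1 1 1 0 0

After press 4 at (2,4):
1 0 0 1 1
1 0 1 1 0
1 1 1 1 1

After press 5 at (2,2):
1 0 0 1 1
1 0 0 1 0
1 0 0 0 1

After press 6 at (1,1):
1 1 0 1 1
0 1 1 1 0
1 1 0 0 1

Answer: 1 1 0 1 1
0 1 1 1 0
1 1 0 0 1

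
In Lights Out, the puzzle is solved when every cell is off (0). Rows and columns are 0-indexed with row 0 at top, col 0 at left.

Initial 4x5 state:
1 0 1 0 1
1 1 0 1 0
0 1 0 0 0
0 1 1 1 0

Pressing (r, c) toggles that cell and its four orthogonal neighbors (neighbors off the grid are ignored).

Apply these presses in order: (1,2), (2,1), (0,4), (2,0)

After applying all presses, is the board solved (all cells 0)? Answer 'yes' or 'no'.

After press 1 at (1,2):
1 0 0 0 1
1 0 1 0 0
0 1 1 0 0
0 1 1 1 0

After press 2 at (2,1):
1 0 0 0 1
1 1 1 0 0
1 0 0 0 0
0 0 1 1 0

After press 3 at (0,4):
1 0 0 1 0
1 1 1 0 1
1 0 0 0 0
0 0 1 1 0

After press 4 at (2,0):
1 0 0 1 0
0 1 1 0 1
0 1 0 0 0
1 0 1 1 0

Lights still on: 9

Answer: no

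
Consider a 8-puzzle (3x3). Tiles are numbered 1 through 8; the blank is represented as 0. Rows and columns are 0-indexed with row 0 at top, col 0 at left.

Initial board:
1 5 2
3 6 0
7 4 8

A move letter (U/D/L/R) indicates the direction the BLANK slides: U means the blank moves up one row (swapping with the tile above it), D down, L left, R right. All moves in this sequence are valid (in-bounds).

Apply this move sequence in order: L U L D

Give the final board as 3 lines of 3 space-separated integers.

After move 1 (L):
1 5 2
3 0 6
7 4 8

After move 2 (U):
1 0 2
3 5 6
7 4 8

After move 3 (L):
0 1 2
3 5 6
7 4 8

After move 4 (D):
3 1 2
0 5 6
7 4 8

Answer: 3 1 2
0 5 6
7 4 8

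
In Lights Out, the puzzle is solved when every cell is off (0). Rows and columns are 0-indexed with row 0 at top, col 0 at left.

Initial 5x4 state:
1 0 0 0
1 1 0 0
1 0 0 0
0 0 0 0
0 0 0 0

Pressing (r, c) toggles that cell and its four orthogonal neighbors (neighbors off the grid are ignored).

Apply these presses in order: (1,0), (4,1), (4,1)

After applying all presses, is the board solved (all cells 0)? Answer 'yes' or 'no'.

After press 1 at (1,0):
0 0 0 0
0 0 0 0
0 0 0 0
0 0 0 0
0 0 0 0

After press 2 at (4,1):
0 0 0 0
0 0 0 0
0 0 0 0
0 1 0 0
1 1 1 0

After press 3 at (4,1):
0 0 0 0
0 0 0 0
0 0 0 0
0 0 0 0
0 0 0 0

Lights still on: 0

Answer: yes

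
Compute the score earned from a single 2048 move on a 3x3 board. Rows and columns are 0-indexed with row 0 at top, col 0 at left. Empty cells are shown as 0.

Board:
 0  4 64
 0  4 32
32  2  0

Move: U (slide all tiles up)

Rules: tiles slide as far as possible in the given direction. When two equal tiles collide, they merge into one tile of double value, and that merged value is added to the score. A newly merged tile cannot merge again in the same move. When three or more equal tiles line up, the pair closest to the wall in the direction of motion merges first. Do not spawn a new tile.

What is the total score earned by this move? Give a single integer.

Slide up:
col 0: [0, 0, 32] -> [32, 0, 0]  score +0 (running 0)
col 1: [4, 4, 2] -> [8, 2, 0]  score +8 (running 8)
col 2: [64, 32, 0] -> [64, 32, 0]  score +0 (running 8)
Board after move:
32  8 64
 0  2 32
 0  0  0

Answer: 8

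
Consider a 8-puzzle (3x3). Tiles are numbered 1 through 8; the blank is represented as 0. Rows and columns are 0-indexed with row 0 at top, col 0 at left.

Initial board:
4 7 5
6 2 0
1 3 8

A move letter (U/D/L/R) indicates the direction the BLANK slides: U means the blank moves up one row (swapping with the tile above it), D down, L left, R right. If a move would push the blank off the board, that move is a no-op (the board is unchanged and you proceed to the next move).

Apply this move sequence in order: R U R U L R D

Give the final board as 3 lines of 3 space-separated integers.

After move 1 (R):
4 7 5
6 2 0
1 3 8

After move 2 (U):
4 7 0
6 2 5
1 3 8

After move 3 (R):
4 7 0
6 2 5
1 3 8

After move 4 (U):
4 7 0
6 2 5
1 3 8

After move 5 (L):
4 0 7
6 2 5
1 3 8

After move 6 (R):
4 7 0
6 2 5
1 3 8

After move 7 (D):
4 7 5
6 2 0
1 3 8

Answer: 4 7 5
6 2 0
1 3 8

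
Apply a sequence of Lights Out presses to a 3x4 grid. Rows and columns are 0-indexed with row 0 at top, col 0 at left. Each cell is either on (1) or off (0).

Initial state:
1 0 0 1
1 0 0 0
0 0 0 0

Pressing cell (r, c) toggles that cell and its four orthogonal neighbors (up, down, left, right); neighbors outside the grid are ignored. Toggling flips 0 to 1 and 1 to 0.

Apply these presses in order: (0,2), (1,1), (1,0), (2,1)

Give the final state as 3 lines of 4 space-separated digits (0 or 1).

After press 1 at (0,2):
1 1 1 0
1 0 1 0
0 0 0 0

After press 2 at (1,1):
1 0 1 0
0 1 0 0
0 1 0 0

After press 3 at (1,0):
0 0 1 0
1 0 0 0
1 1 0 0

After press 4 at (2,1):
0 0 1 0
1 1 0 0
0 0 1 0

Answer: 0 0 1 0
1 1 0 0
0 0 1 0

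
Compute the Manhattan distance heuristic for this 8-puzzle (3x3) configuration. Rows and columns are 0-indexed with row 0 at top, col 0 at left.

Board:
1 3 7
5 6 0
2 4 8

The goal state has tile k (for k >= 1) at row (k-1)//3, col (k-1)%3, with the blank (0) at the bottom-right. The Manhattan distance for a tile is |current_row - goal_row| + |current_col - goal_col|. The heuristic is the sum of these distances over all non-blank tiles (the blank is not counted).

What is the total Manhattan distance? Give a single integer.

Answer: 13

Derivation:
Tile 1: at (0,0), goal (0,0), distance |0-0|+|0-0| = 0
Tile 3: at (0,1), goal (0,2), distance |0-0|+|1-2| = 1
Tile 7: at (0,2), goal (2,0), distance |0-2|+|2-0| = 4
Tile 5: at (1,0), goal (1,1), distance |1-1|+|0-1| = 1
Tile 6: at (1,1), goal (1,2), distance |1-1|+|1-2| = 1
Tile 2: at (2,0), goal (0,1), distance |2-0|+|0-1| = 3
Tile 4: at (2,1), goal (1,0), distance |2-1|+|1-0| = 2
Tile 8: at (2,2), goal (2,1), distance |2-2|+|2-1| = 1
Sum: 0 + 1 + 4 + 1 + 1 + 3 + 2 + 1 = 13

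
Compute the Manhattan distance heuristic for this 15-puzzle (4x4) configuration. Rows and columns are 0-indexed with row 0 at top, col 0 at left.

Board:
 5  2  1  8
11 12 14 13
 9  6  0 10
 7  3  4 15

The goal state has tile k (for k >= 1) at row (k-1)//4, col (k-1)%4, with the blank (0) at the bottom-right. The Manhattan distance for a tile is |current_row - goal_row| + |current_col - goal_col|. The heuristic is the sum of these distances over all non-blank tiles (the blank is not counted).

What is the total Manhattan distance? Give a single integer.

Tile 5: (0,0)->(1,0) = 1
Tile 2: (0,1)->(0,1) = 0
Tile 1: (0,2)->(0,0) = 2
Tile 8: (0,3)->(1,3) = 1
Tile 11: (1,0)->(2,2) = 3
Tile 12: (1,1)->(2,3) = 3
Tile 14: (1,2)->(3,1) = 3
Tile 13: (1,3)->(3,0) = 5
Tile 9: (2,0)->(2,0) = 0
Tile 6: (2,1)->(1,1) = 1
Tile 10: (2,3)->(2,1) = 2
Tile 7: (3,0)->(1,2) = 4
Tile 3: (3,1)->(0,2) = 4
Tile 4: (3,2)->(0,3) = 4
Tile 15: (3,3)->(3,2) = 1
Sum: 1 + 0 + 2 + 1 + 3 + 3 + 3 + 5 + 0 + 1 + 2 + 4 + 4 + 4 + 1 = 34

Answer: 34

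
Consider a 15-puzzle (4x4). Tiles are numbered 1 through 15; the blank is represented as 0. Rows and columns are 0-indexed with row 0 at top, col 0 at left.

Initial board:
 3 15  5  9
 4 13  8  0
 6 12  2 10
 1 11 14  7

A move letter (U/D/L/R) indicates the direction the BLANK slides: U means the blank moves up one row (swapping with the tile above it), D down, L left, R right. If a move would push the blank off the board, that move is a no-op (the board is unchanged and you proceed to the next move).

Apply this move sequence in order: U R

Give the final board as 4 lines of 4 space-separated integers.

Answer:  3 15  5  0
 4 13  8  9
 6 12  2 10
 1 11 14  7

Derivation:
After move 1 (U):
 3 15  5  0
 4 13  8  9
 6 12  2 10
 1 11 14  7

After move 2 (R):
 3 15  5  0
 4 13  8  9
 6 12  2 10
 1 11 14  7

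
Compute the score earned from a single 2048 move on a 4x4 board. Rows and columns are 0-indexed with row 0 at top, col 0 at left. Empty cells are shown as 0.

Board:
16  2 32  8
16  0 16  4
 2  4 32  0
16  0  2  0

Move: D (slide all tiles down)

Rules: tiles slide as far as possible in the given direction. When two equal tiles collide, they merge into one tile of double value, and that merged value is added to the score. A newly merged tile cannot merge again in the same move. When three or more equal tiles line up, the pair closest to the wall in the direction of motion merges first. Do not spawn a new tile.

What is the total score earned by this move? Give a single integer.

Slide down:
col 0: [16, 16, 2, 16] -> [0, 32, 2, 16]  score +32 (running 32)
col 1: [2, 0, 4, 0] -> [0, 0, 2, 4]  score +0 (running 32)
col 2: [32, 16, 32, 2] -> [32, 16, 32, 2]  score +0 (running 32)
col 3: [8, 4, 0, 0] -> [0, 0, 8, 4]  score +0 (running 32)
Board after move:
 0  0 32  0
32  0 16  0
 2  2 32  8
16  4  2  4

Answer: 32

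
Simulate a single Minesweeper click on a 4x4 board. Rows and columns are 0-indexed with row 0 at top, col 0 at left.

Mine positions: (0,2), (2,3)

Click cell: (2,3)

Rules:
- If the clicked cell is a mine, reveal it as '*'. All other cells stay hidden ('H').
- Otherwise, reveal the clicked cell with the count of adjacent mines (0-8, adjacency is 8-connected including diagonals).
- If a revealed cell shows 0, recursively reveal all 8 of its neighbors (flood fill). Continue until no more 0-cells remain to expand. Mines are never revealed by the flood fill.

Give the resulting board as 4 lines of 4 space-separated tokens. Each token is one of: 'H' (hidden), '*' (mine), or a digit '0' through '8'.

H H H H
H H H H
H H H *
H H H H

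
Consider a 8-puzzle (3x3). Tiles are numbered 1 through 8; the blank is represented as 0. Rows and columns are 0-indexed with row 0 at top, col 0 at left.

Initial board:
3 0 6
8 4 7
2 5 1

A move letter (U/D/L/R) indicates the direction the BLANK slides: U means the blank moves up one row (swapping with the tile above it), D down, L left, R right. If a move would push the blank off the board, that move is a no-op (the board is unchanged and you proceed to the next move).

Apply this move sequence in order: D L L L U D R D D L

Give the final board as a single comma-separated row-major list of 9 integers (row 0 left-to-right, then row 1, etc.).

After move 1 (D):
3 4 6
8 0 7
2 5 1

After move 2 (L):
3 4 6
0 8 7
2 5 1

After move 3 (L):
3 4 6
0 8 7
2 5 1

After move 4 (L):
3 4 6
0 8 7
2 5 1

After move 5 (U):
0 4 6
3 8 7
2 5 1

After move 6 (D):
3 4 6
0 8 7
2 5 1

After move 7 (R):
3 4 6
8 0 7
2 5 1

After move 8 (D):
3 4 6
8 5 7
2 0 1

After move 9 (D):
3 4 6
8 5 7
2 0 1

After move 10 (L):
3 4 6
8 5 7
0 2 1

Answer: 3, 4, 6, 8, 5, 7, 0, 2, 1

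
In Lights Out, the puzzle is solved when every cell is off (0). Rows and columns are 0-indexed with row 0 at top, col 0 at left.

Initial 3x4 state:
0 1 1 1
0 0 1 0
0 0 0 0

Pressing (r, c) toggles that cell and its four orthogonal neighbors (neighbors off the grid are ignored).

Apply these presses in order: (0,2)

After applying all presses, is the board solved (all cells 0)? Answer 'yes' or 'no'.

Answer: yes

Derivation:
After press 1 at (0,2):
0 0 0 0
0 0 0 0
0 0 0 0

Lights still on: 0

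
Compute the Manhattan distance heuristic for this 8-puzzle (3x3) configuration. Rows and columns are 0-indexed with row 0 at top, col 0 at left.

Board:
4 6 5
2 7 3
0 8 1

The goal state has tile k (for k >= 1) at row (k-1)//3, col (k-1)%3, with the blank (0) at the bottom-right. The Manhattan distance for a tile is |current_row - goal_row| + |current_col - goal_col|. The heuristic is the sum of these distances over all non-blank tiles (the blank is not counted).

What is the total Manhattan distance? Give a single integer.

Tile 4: at (0,0), goal (1,0), distance |0-1|+|0-0| = 1
Tile 6: at (0,1), goal (1,2), distance |0-1|+|1-2| = 2
Tile 5: at (0,2), goal (1,1), distance |0-1|+|2-1| = 2
Tile 2: at (1,0), goal (0,1), distance |1-0|+|0-1| = 2
Tile 7: at (1,1), goal (2,0), distance |1-2|+|1-0| = 2
Tile 3: at (1,2), goal (0,2), distance |1-0|+|2-2| = 1
Tile 8: at (2,1), goal (2,1), distance |2-2|+|1-1| = 0
Tile 1: at (2,2), goal (0,0), distance |2-0|+|2-0| = 4
Sum: 1 + 2 + 2 + 2 + 2 + 1 + 0 + 4 = 14

Answer: 14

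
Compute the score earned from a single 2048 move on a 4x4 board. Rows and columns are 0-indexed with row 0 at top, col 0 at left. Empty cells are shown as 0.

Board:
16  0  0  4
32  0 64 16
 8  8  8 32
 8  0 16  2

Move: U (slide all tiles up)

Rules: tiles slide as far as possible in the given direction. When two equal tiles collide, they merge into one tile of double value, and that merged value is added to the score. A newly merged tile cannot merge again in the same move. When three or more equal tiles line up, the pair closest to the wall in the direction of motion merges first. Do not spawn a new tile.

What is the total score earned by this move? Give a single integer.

Answer: 16

Derivation:
Slide up:
col 0: [16, 32, 8, 8] -> [16, 32, 16, 0]  score +16 (running 16)
col 1: [0, 0, 8, 0] -> [8, 0, 0, 0]  score +0 (running 16)
col 2: [0, 64, 8, 16] -> [64, 8, 16, 0]  score +0 (running 16)
col 3: [4, 16, 32, 2] -> [4, 16, 32, 2]  score +0 (running 16)
Board after move:
16  8 64  4
32  0  8 16
16  0 16 32
 0  0  0  2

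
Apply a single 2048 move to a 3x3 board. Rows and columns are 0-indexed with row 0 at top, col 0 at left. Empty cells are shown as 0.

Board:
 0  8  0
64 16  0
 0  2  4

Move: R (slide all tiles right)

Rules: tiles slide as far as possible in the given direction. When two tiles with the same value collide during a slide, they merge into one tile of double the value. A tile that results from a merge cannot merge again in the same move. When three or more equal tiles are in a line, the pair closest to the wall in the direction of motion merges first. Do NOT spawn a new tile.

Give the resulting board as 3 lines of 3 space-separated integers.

Slide right:
row 0: [0, 8, 0] -> [0, 0, 8]
row 1: [64, 16, 0] -> [0, 64, 16]
row 2: [0, 2, 4] -> [0, 2, 4]

Answer:  0  0  8
 0 64 16
 0  2  4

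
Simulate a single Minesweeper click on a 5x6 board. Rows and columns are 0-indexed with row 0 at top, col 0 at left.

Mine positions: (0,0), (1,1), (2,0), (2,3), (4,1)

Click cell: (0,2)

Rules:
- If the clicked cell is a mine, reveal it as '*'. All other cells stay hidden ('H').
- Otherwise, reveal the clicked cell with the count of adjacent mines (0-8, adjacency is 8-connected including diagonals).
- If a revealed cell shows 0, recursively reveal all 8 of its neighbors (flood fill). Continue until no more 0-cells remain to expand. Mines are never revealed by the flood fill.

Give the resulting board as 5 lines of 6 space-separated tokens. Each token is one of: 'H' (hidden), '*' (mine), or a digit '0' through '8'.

H H 1 H H H
H H H H H H
H H H H H H
H H H H H H
H H H H H H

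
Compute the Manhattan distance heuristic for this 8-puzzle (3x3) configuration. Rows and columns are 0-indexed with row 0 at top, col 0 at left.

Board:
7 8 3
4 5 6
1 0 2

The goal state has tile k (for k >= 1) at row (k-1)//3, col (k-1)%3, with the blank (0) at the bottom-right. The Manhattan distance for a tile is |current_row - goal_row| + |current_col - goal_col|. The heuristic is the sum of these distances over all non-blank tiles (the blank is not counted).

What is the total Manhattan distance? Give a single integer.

Tile 7: at (0,0), goal (2,0), distance |0-2|+|0-0| = 2
Tile 8: at (0,1), goal (2,1), distance |0-2|+|1-1| = 2
Tile 3: at (0,2), goal (0,2), distance |0-0|+|2-2| = 0
Tile 4: at (1,0), goal (1,0), distance |1-1|+|0-0| = 0
Tile 5: at (1,1), goal (1,1), distance |1-1|+|1-1| = 0
Tile 6: at (1,2), goal (1,2), distance |1-1|+|2-2| = 0
Tile 1: at (2,0), goal (0,0), distance |2-0|+|0-0| = 2
Tile 2: at (2,2), goal (0,1), distance |2-0|+|2-1| = 3
Sum: 2 + 2 + 0 + 0 + 0 + 0 + 2 + 3 = 9

Answer: 9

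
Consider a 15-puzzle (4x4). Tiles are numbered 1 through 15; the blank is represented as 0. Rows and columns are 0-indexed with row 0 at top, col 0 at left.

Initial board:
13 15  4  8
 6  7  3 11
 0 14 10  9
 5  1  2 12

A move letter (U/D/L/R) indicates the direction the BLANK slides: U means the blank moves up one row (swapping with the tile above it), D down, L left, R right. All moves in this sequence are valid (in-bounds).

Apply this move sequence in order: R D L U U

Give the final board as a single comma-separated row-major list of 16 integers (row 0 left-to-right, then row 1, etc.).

After move 1 (R):
13 15  4  8
 6  7  3 11
14  0 10  9
 5  1  2 12

After move 2 (D):
13 15  4  8
 6  7  3 11
14  1 10  9
 5  0  2 12

After move 3 (L):
13 15  4  8
 6  7  3 11
14  1 10  9
 0  5  2 12

After move 4 (U):
13 15  4  8
 6  7  3 11
 0  1 10  9
14  5  2 12

After move 5 (U):
13 15  4  8
 0  7  3 11
 6  1 10  9
14  5  2 12

Answer: 13, 15, 4, 8, 0, 7, 3, 11, 6, 1, 10, 9, 14, 5, 2, 12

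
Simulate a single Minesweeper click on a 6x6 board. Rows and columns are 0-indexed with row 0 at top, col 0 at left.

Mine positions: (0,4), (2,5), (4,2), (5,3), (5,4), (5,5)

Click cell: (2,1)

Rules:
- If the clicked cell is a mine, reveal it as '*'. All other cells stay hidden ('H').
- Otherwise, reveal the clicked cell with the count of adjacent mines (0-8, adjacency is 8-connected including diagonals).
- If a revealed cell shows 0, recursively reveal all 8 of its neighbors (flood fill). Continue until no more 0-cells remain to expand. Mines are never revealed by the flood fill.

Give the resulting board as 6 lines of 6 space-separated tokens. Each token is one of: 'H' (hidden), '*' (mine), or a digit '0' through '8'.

0 0 0 1 H H
0 0 0 1 2 H
0 0 0 0 1 H
0 1 1 1 1 H
0 1 H H H H
0 1 H H H H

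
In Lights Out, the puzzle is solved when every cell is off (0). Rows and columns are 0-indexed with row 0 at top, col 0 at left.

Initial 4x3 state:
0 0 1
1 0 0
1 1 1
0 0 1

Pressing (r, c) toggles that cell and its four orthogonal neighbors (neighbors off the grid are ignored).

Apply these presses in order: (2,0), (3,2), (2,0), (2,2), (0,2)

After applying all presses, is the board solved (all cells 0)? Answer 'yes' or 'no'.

Answer: no

Derivation:
After press 1 at (2,0):
0 0 1
0 0 0
0 0 1
1 0 1

After press 2 at (3,2):
0 0 1
0 0 0
0 0 0
1 1 0

After press 3 at (2,0):
0 0 1
1 0 0
1 1 0
0 1 0

After press 4 at (2,2):
0 0 1
1 0 1
1 0 1
0 1 1

After press 5 at (0,2):
0 1 0
1 0 0
1 0 1
0 1 1

Lights still on: 6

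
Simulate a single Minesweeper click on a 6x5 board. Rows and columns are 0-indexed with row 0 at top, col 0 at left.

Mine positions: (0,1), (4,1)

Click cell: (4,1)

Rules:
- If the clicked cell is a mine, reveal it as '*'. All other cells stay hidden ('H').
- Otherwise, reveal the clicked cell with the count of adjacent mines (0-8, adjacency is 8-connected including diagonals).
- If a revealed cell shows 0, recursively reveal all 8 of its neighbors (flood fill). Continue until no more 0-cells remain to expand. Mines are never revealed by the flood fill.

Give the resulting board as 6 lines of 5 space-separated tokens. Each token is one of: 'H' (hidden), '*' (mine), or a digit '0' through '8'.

H H H H H
H H H H H
H H H H H
H H H H H
H * H H H
H H H H H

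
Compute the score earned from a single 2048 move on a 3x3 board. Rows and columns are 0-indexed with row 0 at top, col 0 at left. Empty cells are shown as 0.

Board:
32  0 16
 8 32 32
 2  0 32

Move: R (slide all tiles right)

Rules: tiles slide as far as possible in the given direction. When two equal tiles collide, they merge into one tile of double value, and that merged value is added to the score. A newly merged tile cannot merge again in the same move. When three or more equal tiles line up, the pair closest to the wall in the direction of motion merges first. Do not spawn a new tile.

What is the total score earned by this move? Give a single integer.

Answer: 64

Derivation:
Slide right:
row 0: [32, 0, 16] -> [0, 32, 16]  score +0 (running 0)
row 1: [8, 32, 32] -> [0, 8, 64]  score +64 (running 64)
row 2: [2, 0, 32] -> [0, 2, 32]  score +0 (running 64)
Board after move:
 0 32 16
 0  8 64
 0  2 32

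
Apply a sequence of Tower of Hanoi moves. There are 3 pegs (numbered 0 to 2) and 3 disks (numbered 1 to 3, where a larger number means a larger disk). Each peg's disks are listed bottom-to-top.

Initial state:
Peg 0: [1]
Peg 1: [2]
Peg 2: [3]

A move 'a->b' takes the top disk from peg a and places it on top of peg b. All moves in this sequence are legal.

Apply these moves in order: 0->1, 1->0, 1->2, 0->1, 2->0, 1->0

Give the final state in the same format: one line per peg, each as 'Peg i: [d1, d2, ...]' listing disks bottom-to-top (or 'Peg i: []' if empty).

Answer: Peg 0: [2, 1]
Peg 1: []
Peg 2: [3]

Derivation:
After move 1 (0->1):
Peg 0: []
Peg 1: [2, 1]
Peg 2: [3]

After move 2 (1->0):
Peg 0: [1]
Peg 1: [2]
Peg 2: [3]

After move 3 (1->2):
Peg 0: [1]
Peg 1: []
Peg 2: [3, 2]

After move 4 (0->1):
Peg 0: []
Peg 1: [1]
Peg 2: [3, 2]

After move 5 (2->0):
Peg 0: [2]
Peg 1: [1]
Peg 2: [3]

After move 6 (1->0):
Peg 0: [2, 1]
Peg 1: []
Peg 2: [3]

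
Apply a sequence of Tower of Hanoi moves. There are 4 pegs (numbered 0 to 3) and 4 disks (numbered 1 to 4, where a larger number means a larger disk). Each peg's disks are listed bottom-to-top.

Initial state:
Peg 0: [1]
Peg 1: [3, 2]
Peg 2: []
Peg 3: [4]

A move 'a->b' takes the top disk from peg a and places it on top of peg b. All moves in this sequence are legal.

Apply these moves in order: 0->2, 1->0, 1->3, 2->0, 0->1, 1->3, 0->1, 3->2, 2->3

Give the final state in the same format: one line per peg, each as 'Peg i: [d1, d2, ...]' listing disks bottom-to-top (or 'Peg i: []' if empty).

Answer: Peg 0: []
Peg 1: [2]
Peg 2: []
Peg 3: [4, 3, 1]

Derivation:
After move 1 (0->2):
Peg 0: []
Peg 1: [3, 2]
Peg 2: [1]
Peg 3: [4]

After move 2 (1->0):
Peg 0: [2]
Peg 1: [3]
Peg 2: [1]
Peg 3: [4]

After move 3 (1->3):
Peg 0: [2]
Peg 1: []
Peg 2: [1]
Peg 3: [4, 3]

After move 4 (2->0):
Peg 0: [2, 1]
Peg 1: []
Peg 2: []
Peg 3: [4, 3]

After move 5 (0->1):
Peg 0: [2]
Peg 1: [1]
Peg 2: []
Peg 3: [4, 3]

After move 6 (1->3):
Peg 0: [2]
Peg 1: []
Peg 2: []
Peg 3: [4, 3, 1]

After move 7 (0->1):
Peg 0: []
Peg 1: [2]
Peg 2: []
Peg 3: [4, 3, 1]

After move 8 (3->2):
Peg 0: []
Peg 1: [2]
Peg 2: [1]
Peg 3: [4, 3]

After move 9 (2->3):
Peg 0: []
Peg 1: [2]
Peg 2: []
Peg 3: [4, 3, 1]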